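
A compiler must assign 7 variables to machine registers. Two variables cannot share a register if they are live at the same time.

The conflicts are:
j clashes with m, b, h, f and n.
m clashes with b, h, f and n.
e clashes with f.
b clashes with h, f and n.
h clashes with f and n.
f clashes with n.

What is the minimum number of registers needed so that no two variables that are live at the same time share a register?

j, m, b, h, f, n are mutually in conflict, so at least 6 registers are needed.
6 registers suffice: register 1 → {f}; register 2 → {e, h}; register 3 → {m}; register 4 → {b}; register 5 → {n}; register 6 → {j}. No two conflicting variables share a register.

6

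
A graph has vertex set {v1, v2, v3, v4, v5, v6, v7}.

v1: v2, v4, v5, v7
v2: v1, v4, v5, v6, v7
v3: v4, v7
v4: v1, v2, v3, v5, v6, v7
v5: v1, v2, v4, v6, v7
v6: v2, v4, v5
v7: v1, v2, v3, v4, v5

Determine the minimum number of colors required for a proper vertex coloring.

5

v1, v2, v4, v5, v7 are mutually adjacent (a clique of size 5), so at least 5 colors are needed.
5 colors suffice: color 1 → {v4}; color 2 → {v3, v5}; color 3 → {v2}; color 4 → {v6, v7}; color 5 → {v1}. Each edge has distinct colors on its endpoints.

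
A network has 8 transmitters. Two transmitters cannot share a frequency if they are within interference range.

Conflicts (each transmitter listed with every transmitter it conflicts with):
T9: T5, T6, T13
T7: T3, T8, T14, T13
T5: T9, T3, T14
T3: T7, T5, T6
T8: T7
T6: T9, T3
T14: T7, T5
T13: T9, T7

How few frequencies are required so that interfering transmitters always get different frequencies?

The cycle T3-T5-T9-T13-T7-T3 has odd length 5, so it cannot be 2-colored; at least 3 frequencies are needed.
Using 3 frequencies: T9=1, T7=1, T5=2, T3=3, T8=2, T6=2, T14=3, T13=2. Every pair that conflicts lands in different frequencies.

3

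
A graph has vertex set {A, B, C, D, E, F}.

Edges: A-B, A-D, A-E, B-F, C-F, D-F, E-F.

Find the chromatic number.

2

A and E are adjacent, so at least 2 colors are needed.
One proper 2-coloring: A=1, B=2, C=2, D=2, E=2, F=1. Every edge joins two different colors.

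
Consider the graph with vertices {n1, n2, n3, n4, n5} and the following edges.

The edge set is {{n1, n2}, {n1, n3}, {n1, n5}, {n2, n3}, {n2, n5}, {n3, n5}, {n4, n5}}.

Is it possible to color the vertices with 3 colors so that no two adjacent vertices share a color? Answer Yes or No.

n1, n2, n3, n5 are mutually adjacent (a clique of size 4), so at least 4 colors are needed.
So 3 colors are not enough.

No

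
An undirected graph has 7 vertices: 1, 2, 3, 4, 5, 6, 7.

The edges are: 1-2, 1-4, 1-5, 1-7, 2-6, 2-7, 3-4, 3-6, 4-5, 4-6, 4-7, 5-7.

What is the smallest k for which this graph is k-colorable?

4

1, 4, 5, 7 are pairwise adjacent (a clique of size 4), so at least 4 colors are needed.
4 colors suffice: color red → {2, 4}; color blue → {6, 7}; color green → {1, 3}; color yellow → {5}. Every edge joins two different colors.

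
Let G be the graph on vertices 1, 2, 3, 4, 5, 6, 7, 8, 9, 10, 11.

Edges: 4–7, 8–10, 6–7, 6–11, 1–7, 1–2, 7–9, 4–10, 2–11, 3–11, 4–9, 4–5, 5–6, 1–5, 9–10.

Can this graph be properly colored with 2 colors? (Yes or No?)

No

4, 7, 9 form a triangle, so at least 3 colors are needed.
So 2 colors are not enough.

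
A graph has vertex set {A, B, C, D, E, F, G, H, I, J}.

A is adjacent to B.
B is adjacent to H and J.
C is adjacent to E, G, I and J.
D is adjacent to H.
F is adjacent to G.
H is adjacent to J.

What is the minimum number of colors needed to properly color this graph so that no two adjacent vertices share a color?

3

B, H, J are mutually adjacent, so at least 3 colors are needed.
One proper 3-coloring: A=blue, B=red, C=red, D=red, E=blue, F=red, G=blue, H=green, I=blue, J=blue. Each edge has distinct colors on its endpoints.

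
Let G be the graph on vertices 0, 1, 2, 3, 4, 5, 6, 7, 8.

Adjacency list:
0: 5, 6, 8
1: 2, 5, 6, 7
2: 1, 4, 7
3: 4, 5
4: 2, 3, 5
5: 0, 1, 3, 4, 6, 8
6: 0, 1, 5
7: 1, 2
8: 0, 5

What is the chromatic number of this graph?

3

0, 5, 8 are pairwise adjacent, so at least 3 colors are needed.
3 colors suffice: color a → {2, 5}; color b → {0, 1, 4}; color c → {3, 6, 7, 8}. Every edge joins two different colors.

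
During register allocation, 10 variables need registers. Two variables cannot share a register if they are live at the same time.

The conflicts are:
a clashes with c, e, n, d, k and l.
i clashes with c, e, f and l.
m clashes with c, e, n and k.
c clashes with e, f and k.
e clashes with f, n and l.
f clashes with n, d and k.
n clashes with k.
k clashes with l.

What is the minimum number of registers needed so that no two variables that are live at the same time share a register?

i, c, e, f pairwise conflict, so at least 4 registers are needed.
4 registers suffice: register 1 → {e, d, k}; register 2 → {a, m, f}; register 3 → {c, n, l}; register 4 → {i}. Each listed conflict is separated.

4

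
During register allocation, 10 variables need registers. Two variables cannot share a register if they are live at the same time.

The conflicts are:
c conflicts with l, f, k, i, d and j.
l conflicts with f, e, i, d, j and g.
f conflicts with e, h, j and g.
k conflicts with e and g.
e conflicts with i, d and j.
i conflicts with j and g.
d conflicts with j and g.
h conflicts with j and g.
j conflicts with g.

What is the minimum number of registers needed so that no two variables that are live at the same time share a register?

l, f, e, j are mutually in conflict, so at least 4 registers are needed.
Using 4 registers: c=3, l=2, f=4, k=1, e=3, i=4, d=4, h=2, j=1, g=3. No two conflicting variables share a register.

4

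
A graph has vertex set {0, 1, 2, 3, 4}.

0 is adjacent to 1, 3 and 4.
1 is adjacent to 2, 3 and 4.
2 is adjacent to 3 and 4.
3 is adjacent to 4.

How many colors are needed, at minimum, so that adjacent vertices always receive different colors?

1, 2, 3, 4 are mutually adjacent (a clique of size 4), so at least 4 colors are needed.
4 colors suffice: color a → {3}; color b → {1}; color c → {4}; color d → {0, 2}. Every edge joins two different colors.

4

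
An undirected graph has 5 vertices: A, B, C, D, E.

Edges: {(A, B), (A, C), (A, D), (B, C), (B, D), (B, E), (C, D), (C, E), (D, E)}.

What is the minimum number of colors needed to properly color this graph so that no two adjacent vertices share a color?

B, C, D, E are mutually adjacent (a clique of size 4), so at least 4 colors are needed.
4 colors suffice: color 1 → {B}; color 2 → {D}; color 3 → {C}; color 4 → {A, E}. Every edge joins two different colors.

4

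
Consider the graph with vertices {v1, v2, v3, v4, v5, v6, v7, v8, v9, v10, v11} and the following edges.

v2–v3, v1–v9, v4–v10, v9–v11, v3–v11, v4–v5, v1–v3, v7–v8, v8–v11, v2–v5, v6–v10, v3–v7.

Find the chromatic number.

2

v2 and v3 are adjacent, so at least 2 colors are needed.
One proper 2-coloring: v1=2, v2=2, v3=1, v4=2, v5=1, v6=2, v7=2, v8=1, v9=1, v10=1, v11=2. Each edge has distinct colors on its endpoints.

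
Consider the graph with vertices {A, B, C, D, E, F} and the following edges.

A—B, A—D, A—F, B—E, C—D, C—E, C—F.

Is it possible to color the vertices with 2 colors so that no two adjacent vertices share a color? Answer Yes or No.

The cycle E-B-A-D-C-E has odd length 5, so it cannot be 2-colored; at least 3 colors are needed.
So 2 colors are not enough.

No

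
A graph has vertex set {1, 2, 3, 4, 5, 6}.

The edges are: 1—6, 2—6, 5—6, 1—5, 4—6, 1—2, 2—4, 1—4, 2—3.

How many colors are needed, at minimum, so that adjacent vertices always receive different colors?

4

1, 2, 4, 6 form a clique, so at least 4 colors are needed.
4 colors suffice: color a → {2, 5}; color b → {3, 6}; color c → {1}; color d → {4}. Each edge has distinct colors on its endpoints.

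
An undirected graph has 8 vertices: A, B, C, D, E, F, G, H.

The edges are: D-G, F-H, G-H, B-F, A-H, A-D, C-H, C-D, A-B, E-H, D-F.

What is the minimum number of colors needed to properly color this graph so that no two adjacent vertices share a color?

2

A and D are adjacent, so at least 2 colors are needed.
2 colors suffice: A=2, B=1, C=2, D=1, E=2, F=2, G=2, H=1. Every edge joins two different colors.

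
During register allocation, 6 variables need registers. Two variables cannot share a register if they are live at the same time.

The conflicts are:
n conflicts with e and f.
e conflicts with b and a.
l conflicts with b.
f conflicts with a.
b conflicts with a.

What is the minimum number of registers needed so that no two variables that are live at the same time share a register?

e, b, a pairwise conflict, so at least 3 registers are needed.
A valid assignment using 3 registers: n=2, e=1, l=1, f=1, b=2, a=3. Each listed conflict is separated.

3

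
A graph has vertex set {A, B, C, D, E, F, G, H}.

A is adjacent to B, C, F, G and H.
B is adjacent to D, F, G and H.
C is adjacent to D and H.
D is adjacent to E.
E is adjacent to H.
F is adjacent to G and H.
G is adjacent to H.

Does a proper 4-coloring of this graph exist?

A, B, F, G, H form a clique, so at least 5 colors are needed.
So 4 colors are not enough.

No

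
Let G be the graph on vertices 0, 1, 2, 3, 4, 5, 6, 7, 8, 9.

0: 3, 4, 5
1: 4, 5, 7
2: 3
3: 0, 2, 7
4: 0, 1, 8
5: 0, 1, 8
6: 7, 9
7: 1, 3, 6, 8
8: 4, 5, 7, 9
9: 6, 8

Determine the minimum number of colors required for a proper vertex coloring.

The cycle 0-3-7-1-5-0 has odd length 5, so it cannot be 2-colored; at least 3 colors are needed.
A valid assignment using 3 colors: 0=c, 1=b, 2=a, 3=b, 4=a, 5=a, 6=b, 7=a, 8=b, 9=a. Each edge has distinct colors on its endpoints.

3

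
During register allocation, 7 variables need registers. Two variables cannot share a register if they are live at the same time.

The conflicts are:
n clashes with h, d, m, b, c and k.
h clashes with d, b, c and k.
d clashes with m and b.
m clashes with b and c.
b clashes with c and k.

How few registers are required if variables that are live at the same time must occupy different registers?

4

n, d, m, b all conflict with each other, so at least 4 registers are needed.
4 registers suffice: register 1 → {n}; register 2 → {b}; register 3 → {h, m}; register 4 → {d, c, k}. No two conflicting variables share a register.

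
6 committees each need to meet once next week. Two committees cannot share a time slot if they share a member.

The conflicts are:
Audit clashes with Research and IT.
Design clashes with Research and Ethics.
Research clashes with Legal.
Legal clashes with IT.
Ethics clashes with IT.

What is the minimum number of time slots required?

3

The cycle IT-Ethics-Design-Research-Legal-IT has odd length 5, so it cannot be 2-colored; at least 3 time slots are needed.
3 time slots suffice: time slot 1 → {Research, IT}; time slot 2 → {Audit, Design, Legal}; time slot 3 → {Ethics}. Every pair that conflicts lands in different time slots.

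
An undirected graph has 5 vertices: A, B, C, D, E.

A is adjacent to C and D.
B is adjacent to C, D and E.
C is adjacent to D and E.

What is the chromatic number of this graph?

3

A, C, D are mutually adjacent, so at least 3 colors are needed.
3 colors suffice: color red → {C}; color blue → {D, E}; color green → {A, B}. Each edge has distinct colors on its endpoints.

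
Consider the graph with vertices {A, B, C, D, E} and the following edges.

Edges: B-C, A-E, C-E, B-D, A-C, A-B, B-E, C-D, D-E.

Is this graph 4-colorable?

The chromatic number is 4. A, B, C, E form a clique, so at least 4 colors are needed.
A valid assignment using 4 colors: A=4, B=1, C=2, D=4, E=3.
That is already a proper 4-coloring.

Yes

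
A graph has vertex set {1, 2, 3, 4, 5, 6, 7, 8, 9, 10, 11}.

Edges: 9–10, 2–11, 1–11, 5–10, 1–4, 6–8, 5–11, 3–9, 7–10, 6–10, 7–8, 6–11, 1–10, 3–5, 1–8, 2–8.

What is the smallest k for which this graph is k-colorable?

1 and 8 are adjacent, so at least 2 colors are needed.
A valid assignment using 2 colors: 1=b, 2=b, 3=a, 4=a, 5=b, 6=b, 7=b, 8=a, 9=b, 10=a, 11=a. Each edge has distinct colors on its endpoints.

2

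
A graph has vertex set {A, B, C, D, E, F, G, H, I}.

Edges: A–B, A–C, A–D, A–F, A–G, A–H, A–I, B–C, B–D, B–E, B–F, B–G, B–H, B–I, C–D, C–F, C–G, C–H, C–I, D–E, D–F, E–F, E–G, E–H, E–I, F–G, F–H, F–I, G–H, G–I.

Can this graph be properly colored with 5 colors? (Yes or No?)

No

A, B, C, F, G, H are pairwise adjacent (a clique of size 6), so at least 6 colors are needed.
So 5 colors are not enough.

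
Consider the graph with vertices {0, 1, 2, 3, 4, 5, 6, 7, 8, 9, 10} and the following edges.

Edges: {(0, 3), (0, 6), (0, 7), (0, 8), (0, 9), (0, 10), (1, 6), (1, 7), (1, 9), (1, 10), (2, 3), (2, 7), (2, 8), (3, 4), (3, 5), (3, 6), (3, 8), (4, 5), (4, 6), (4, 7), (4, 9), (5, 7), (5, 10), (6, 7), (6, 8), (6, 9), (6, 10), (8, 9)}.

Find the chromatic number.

4

0, 6, 8, 9 are pairwise adjacent (a clique of size 4), so at least 4 colors are needed.
One proper 4-coloring: 0=blue, 1=blue, 2=red, 3=green, 4=blue, 5=red, 6=red, 7=green, 8=yellow, 9=green, 10=green. No two adjacent vertices share a color.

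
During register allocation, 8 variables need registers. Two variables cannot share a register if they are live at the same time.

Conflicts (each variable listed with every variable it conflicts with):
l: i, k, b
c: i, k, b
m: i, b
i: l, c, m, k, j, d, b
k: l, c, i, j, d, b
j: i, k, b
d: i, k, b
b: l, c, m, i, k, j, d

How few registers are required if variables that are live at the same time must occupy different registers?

i, k, d, b are mutually in conflict, so at least 4 registers are needed.
4 registers suffice: register 1 → {i}; register 2 → {b}; register 3 → {m, k}; register 4 → {l, c, j, d}. Every pair that conflicts lands in different registers.

4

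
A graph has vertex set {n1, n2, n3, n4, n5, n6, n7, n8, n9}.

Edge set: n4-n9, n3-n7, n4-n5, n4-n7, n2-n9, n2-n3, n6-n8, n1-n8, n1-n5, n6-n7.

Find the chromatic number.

The cycle n7-n4-n9-n2-n3-n7 has odd length 5, so it cannot be 2-colored; at least 3 colors are needed.
A valid assignment using 3 colors: n1=1, n2=3, n3=1, n4=1, n5=2, n6=1, n7=2, n8=2, n9=2. Every edge joins two different colors.

3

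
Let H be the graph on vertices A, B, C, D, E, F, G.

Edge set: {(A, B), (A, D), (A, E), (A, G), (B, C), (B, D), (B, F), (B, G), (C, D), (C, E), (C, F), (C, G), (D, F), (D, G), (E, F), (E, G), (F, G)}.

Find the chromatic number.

B, C, D, F, G form a clique, so at least 5 colors are needed.
5 colors suffice: color 1 → {G}; color 2 → {D, E}; color 3 → {A, C}; color 4 → {F}; color 5 → {B}. Every edge joins two different colors.

5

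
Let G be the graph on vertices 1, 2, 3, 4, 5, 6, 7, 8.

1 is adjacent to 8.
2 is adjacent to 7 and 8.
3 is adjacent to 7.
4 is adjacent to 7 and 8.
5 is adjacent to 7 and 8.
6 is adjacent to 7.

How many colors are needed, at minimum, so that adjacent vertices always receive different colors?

2

5 and 8 are adjacent, so at least 2 colors are needed.
2 colors suffice: color red → {7, 8}; color blue → {1, 2, 3, 4, 5, 6}. No two adjacent vertices share a color.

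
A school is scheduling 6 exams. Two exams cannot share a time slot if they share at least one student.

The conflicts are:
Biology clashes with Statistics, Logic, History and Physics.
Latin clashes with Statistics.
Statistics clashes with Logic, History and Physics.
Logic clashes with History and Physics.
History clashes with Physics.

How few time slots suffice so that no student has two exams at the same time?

Biology, Statistics, Logic, History, Physics are mutually in conflict, so at least 5 time slots are needed.
5 time slots suffice: time slot 1 → {Statistics}; time slot 2 → {Latin, History}; time slot 3 → {Logic}; time slot 4 → {Physics}; time slot 5 → {Biology}. No two conflicting exams share a time slot.

5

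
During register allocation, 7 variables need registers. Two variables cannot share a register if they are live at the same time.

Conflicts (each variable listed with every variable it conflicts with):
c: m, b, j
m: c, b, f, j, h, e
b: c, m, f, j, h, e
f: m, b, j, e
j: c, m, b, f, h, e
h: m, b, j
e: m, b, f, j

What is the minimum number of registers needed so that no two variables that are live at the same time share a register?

m, b, f, j, e are mutually in conflict, so at least 5 registers are needed.
5 registers suffice: register 1 → {b}; register 2 → {m}; register 3 → {j}; register 4 → {c, f, h}; register 5 → {e}. Every pair that conflicts lands in different registers.

5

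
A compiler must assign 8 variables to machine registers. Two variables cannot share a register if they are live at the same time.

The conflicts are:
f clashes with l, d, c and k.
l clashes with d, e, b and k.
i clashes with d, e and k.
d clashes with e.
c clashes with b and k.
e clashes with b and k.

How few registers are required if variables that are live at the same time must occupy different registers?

3

l, e, k are mutually in conflict, so at least 3 registers are needed.
3 registers suffice: register 1 → {d, b, k}; register 2 → {l, i, c}; register 3 → {f, e}. Every pair that conflicts lands in different registers.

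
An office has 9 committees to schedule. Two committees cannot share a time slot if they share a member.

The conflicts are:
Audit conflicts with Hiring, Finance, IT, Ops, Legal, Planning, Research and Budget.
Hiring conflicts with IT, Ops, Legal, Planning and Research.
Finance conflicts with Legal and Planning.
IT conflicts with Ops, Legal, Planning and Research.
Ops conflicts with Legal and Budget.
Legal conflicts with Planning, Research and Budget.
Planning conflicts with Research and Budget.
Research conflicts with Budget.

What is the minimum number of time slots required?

6

Audit, Hiring, IT, Legal, Planning, Research pairwise conflict, so at least 6 time slots are needed.
6 time slots suffice: time slot 1 → {Legal}; time slot 2 → {Audit}; time slot 3 → {Ops, Planning}; time slot 4 → {Finance, Research}; time slot 5 → {IT, Budget}; time slot 6 → {Hiring}. Each listed conflict is separated.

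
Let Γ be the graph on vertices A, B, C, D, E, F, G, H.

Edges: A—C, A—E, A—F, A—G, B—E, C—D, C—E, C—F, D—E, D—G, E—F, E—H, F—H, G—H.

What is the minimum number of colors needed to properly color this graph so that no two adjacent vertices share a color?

A, C, E, F are mutually adjacent (a clique of size 4), so at least 4 colors are needed.
A valid assignment using 4 colors: A=blue, B=blue, C=yellow, D=blue, E=red, F=green, G=red, H=blue. Every edge joins two different colors.

4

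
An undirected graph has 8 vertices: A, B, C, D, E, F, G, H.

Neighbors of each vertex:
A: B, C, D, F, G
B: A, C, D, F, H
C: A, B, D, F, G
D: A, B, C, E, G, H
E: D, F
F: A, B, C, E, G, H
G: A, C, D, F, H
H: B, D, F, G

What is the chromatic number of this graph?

A, B, C, F are mutually adjacent (a clique of size 4), so at least 4 colors are needed.
4 colors suffice: color red → {D, F}; color blue → {B, E, G}; color green → {C, H}; color yellow → {A}. No two adjacent vertices share a color.

4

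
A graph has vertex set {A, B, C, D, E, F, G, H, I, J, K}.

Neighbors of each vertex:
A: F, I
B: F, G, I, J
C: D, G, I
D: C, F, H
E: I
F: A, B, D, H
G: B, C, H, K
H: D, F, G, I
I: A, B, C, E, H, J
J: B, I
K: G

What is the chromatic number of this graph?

3

B, I, J are pairwise adjacent, so at least 3 colors are needed.
A valid assignment using 3 colors: A=2, B=2, C=2, D=3, E=2, F=1, G=1, H=2, I=1, J=3, K=2. No two adjacent vertices share a color.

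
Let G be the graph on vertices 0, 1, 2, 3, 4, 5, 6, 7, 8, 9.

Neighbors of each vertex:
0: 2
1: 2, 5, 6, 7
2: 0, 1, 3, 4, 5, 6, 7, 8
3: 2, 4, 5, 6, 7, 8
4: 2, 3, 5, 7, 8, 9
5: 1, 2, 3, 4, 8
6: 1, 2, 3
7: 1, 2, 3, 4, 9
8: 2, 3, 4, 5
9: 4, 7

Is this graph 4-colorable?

2, 3, 4, 5, 8 are mutually adjacent (a clique of size 5), so at least 5 colors are needed.
So 4 colors are not enough.

No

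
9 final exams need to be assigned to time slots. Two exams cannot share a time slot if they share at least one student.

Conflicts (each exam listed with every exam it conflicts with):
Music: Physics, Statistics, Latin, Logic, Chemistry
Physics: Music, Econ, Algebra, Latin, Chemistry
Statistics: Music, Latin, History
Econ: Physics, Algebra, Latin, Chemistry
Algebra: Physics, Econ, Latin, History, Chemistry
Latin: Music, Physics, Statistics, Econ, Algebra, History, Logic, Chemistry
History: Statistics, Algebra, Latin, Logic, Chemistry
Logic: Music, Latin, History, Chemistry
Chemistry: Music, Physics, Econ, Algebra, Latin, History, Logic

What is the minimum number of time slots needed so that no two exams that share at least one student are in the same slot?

Physics, Econ, Algebra, Latin, Chemistry pairwise conflict, so at least 5 time slots are needed.
5 time slots suffice: Music=3, Physics=4, Statistics=2, Econ=3, Algebra=5, Latin=1, History=3, Logic=4, Chemistry=2. No two conflicting exams share a time slot.

5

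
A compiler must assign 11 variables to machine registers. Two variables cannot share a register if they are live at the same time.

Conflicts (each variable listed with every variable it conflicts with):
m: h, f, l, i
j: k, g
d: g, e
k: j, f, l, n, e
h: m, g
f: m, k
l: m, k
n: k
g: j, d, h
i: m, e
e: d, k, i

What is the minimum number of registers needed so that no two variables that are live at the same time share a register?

3

The cycle e-k-l-m-i-e has odd length 5, so it cannot be 2-colored; at least 3 registers are needed.
A valid assignment using 3 registers: m=1, j=2, d=3, k=1, h=2, f=2, l=2, n=2, g=1, i=3, e=2. Every pair that conflicts lands in different registers.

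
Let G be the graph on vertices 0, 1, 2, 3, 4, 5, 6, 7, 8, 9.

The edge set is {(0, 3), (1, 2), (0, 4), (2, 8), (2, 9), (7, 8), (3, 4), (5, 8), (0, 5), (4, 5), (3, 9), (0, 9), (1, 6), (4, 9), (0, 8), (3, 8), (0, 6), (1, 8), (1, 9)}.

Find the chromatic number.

4

0, 3, 4, 9 form a clique, so at least 4 colors are needed.
4 colors suffice: 0=a, 1=a, 2=c, 3=d, 4=c, 5=d, 6=b, 7=a, 8=b, 9=b. No two adjacent vertices share a color.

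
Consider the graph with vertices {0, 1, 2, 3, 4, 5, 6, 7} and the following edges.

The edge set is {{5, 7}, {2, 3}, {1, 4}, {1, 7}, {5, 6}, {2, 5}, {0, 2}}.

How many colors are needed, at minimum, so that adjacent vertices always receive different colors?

2

2 and 3 are adjacent, so at least 2 colors are needed.
One proper 2-coloring: 0=a, 1=a, 2=b, 3=a, 4=b, 5=a, 6=b, 7=b. No two adjacent vertices share a color.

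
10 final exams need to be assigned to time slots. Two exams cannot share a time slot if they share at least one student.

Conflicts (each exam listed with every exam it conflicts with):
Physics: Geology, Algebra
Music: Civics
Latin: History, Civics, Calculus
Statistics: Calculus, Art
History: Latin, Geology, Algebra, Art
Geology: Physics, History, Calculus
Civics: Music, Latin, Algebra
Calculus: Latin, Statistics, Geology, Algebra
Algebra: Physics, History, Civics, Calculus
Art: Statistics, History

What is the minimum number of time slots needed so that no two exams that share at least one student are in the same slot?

The cycle Statistics-Calculus-Algebra-History-Art-Statistics has odd length 5, so it cannot be 2-colored; at least 3 time slots are needed.
3 time slots suffice: time slot 1 → {Physics, History, Civics, Calculus}; time slot 2 → {Music, Latin, Statistics, Geology, Algebra}; time slot 3 → {Art}. No two conflicting exams share a time slot.

3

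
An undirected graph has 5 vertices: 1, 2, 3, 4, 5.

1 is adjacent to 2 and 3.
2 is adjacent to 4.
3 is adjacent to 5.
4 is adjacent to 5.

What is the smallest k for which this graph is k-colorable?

3

The cycle 1-3-5-4-2-1 has odd length 5, so it cannot be 2-colored; at least 3 colors are needed.
3 colors suffice: color a → {2, 5}; color b → {3, 4}; color c → {1}. Each edge has distinct colors on its endpoints.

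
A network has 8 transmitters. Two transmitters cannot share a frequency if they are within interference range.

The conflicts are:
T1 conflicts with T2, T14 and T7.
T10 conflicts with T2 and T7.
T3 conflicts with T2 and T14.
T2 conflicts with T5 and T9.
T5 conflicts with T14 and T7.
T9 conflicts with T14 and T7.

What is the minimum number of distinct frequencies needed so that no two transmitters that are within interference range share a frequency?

T1 and T2 conflict, so at least 2 frequencies are needed.
2 frequencies suffice: frequency 1 → {T2, T14, T7}; frequency 2 → {T1, T10, T3, T5, T9}. Each listed conflict is separated.

2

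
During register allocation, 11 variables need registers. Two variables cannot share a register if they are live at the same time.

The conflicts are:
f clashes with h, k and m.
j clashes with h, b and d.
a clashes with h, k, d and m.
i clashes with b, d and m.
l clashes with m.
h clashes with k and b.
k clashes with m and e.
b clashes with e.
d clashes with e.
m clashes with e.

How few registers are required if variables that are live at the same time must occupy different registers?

a, k, m are mutually in conflict, so at least 3 registers are needed.
Using 3 registers: f=3, j=3, a=3, i=3, l=2, h=1, k=2, b=2, d=1, m=1, e=3. Every pair that conflicts lands in different registers.

3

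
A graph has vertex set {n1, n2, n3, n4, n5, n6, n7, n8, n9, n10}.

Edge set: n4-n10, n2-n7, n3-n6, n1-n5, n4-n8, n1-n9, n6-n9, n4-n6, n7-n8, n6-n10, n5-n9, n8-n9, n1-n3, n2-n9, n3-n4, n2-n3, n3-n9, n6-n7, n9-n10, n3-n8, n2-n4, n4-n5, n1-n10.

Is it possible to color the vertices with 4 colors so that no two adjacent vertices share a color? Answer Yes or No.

Yes

The chromatic number is 3. n3, n4, n8 are pairwise adjacent, so at least 3 colors are needed.
One proper 3-coloring: n1=green, n2=green, n3=blue, n4=red, n5=blue, n6=green, n7=red, n8=green, n9=red, n10=blue.
Since 4 ≥ 3, a proper 4-coloring certainly exists.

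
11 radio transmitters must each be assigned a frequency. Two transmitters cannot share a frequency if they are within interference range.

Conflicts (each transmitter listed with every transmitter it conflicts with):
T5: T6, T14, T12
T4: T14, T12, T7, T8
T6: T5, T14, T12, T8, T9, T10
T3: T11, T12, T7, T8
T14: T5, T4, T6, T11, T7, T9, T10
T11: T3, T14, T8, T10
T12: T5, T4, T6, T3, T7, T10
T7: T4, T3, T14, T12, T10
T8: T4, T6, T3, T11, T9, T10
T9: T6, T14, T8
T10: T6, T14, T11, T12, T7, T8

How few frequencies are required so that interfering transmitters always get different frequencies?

3

T6, T8, T9 pairwise conflict, so at least 3 frequencies are needed.
3 frequencies suffice: T5=3, T4=3, T6=2, T3=3, T14=1, T11=2, T12=1, T7=2, T8=1, T9=3, T10=3. No two conflicting transmitters share a frequency.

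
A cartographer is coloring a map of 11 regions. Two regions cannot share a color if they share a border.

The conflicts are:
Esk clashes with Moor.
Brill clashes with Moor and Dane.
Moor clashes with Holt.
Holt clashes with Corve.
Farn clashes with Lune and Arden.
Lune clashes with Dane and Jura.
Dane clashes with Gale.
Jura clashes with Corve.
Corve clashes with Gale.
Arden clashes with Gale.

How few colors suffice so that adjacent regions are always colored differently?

The cycle Corve-Gale-Dane-Lune-Jura-Corve has odd length 5, so it cannot be 2-colored; at least 3 colors are needed.
3 colors suffice: color 1 → {Moor, Farn, Dane, Corve}; color 2 → {Esk, Brill, Holt, Lune, Gale}; color 3 → {Jura, Arden}. No two conflicting regions share a color.

3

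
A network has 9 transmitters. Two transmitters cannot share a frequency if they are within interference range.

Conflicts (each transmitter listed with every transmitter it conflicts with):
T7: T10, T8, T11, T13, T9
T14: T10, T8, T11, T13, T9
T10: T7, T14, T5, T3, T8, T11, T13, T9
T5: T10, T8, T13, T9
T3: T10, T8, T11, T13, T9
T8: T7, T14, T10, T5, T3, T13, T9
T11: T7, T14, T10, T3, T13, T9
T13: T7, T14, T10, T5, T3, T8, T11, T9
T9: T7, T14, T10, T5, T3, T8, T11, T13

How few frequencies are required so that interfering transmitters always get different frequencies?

T7, T10, T8, T13, T9 are mutually in conflict, so at least 5 frequencies are needed.
Using 5 frequencies: T7=5, T14=5, T10=3, T5=5, T3=5, T8=4, T11=4, T13=1, T9=2. Every pair that conflicts lands in different frequencies.

5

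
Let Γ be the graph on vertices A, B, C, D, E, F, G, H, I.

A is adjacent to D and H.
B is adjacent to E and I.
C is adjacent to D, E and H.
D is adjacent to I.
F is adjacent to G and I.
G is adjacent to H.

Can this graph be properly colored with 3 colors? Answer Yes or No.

The chromatic number is 3. The cycle C-E-B-I-D-C has odd length 5, so it cannot be 2-colored; at least 3 colors are needed.
3 colors suffice: color red → {A, C, G, I}; color blue → {B, D, F, H}; color green → {E}.
That is already a proper 3-coloring.

Yes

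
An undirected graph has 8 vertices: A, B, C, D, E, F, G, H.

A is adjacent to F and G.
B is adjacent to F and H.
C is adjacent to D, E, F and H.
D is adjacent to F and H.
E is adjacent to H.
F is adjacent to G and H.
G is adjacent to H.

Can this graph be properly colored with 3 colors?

C, D, F, H are mutually adjacent (a clique of size 4), so at least 4 colors are needed.
So 3 colors are not enough.

No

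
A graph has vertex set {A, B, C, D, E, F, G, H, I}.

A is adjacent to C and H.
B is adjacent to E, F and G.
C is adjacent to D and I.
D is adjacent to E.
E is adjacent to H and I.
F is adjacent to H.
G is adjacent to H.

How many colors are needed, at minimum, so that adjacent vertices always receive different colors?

3

The cycle E-I-C-A-H-E has odd length 5, so it cannot be 2-colored; at least 3 colors are needed.
3 colors suffice: color 1 → {C, E, F, G}; color 2 → {B, D, H, I}; color 3 → {A}. No two adjacent vertices share a color.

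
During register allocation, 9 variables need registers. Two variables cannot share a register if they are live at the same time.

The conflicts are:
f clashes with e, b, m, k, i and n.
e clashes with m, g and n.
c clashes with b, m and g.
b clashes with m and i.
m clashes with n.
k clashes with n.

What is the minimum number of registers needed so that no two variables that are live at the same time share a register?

f, e, m, n are mutually in conflict, so at least 4 registers are needed.
4 registers suffice: register 1 → {f, c}; register 2 → {m, k, g, i}; register 3 → {e, b}; register 4 → {n}. No two conflicting variables share a register.

4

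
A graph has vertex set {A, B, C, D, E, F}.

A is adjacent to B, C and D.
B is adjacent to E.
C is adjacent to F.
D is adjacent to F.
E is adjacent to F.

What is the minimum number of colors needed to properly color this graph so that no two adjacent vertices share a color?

3

The cycle F-C-A-B-E-F has odd length 5, so it cannot be 2-colored; at least 3 colors are needed.
3 colors suffice: A=1, B=3, C=2, D=2, E=2, F=1. Each edge has distinct colors on its endpoints.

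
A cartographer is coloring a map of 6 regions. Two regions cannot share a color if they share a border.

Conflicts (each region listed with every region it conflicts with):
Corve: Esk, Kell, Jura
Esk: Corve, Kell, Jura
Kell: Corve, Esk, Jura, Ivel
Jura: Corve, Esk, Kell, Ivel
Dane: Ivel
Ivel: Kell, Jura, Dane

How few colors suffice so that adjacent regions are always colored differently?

Corve, Esk, Kell, Jura pairwise conflict, so at least 4 colors are needed.
4 colors suffice: color 1 → {Kell, Dane}; color 2 → {Jura}; color 3 → {Esk, Ivel}; color 4 → {Corve}. Each listed conflict is separated.

4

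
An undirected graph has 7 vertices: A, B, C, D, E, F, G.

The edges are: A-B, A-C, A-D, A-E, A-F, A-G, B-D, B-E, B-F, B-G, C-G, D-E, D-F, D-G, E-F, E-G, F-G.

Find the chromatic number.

6

A, B, D, E, F, G are pairwise adjacent (a clique of size 6), so at least 6 colors are needed.
6 colors suffice: A=2, B=3, C=3, D=6, E=4, F=5, G=1. No two adjacent vertices share a color.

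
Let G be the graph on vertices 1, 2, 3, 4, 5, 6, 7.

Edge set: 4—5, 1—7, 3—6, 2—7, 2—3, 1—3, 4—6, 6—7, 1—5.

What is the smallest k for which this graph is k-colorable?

3

The cycle 5-1-3-6-4-5 has odd length 5, so it cannot be 2-colored; at least 3 colors are needed.
A valid assignment using 3 colors: 1=b, 2=b, 3=a, 4=c, 5=a, 6=b, 7=a. Each edge has distinct colors on its endpoints.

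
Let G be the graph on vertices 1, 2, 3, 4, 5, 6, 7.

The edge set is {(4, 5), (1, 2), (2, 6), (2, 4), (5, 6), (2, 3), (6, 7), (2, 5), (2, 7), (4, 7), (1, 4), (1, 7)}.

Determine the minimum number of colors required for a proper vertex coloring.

1, 2, 4, 7 are pairwise adjacent (a clique of size 4), so at least 4 colors are needed.
4 colors suffice: 1=d, 2=a, 3=b, 4=c, 5=b, 6=c, 7=b. No two adjacent vertices share a color.

4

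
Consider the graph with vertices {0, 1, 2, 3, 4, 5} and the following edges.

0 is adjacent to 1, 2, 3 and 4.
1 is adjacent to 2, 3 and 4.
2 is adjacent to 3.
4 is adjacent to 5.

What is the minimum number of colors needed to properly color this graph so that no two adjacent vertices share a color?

4

0, 1, 2, 3 are pairwise adjacent (a clique of size 4), so at least 4 colors are needed.
4 colors suffice: color red → {1, 5}; color blue → {0}; color green → {2, 4}; color yellow → {3}. Every edge joins two different colors.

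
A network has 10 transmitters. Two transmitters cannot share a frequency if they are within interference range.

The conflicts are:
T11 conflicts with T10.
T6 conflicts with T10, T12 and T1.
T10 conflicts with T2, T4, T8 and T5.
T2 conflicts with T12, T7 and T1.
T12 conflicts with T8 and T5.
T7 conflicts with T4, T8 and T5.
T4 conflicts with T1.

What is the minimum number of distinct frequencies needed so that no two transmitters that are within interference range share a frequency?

2

T10 and T4 conflict, so at least 2 frequencies are needed.
2 frequencies suffice: frequency 1 → {T10, T12, T7, T1}; frequency 2 → {T11, T6, T2, T4, T8, T5}. No two conflicting transmitters share a frequency.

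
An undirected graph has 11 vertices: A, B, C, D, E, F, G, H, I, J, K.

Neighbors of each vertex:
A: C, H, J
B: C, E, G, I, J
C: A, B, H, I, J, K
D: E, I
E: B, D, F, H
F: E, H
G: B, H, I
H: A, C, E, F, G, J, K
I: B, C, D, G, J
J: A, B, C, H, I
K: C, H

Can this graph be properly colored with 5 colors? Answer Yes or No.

Yes

The chromatic number is 4. B, C, I, J are pairwise adjacent (a clique of size 4), so at least 4 colors are needed.
4 colors suffice: color red → {H, I}; color blue → {C, E, G}; color green → {A, B, D, F, K}; color yellow → {J}.
Since 5 ≥ 4, a proper 5-coloring certainly exists.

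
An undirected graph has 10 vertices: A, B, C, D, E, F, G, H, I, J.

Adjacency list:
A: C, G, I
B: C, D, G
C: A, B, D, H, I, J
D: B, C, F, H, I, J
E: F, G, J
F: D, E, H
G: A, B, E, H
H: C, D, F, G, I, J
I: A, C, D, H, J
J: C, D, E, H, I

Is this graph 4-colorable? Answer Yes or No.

C, D, H, I, J are pairwise adjacent (a clique of size 5), so at least 5 colors are needed.
So 4 colors are not enough.

No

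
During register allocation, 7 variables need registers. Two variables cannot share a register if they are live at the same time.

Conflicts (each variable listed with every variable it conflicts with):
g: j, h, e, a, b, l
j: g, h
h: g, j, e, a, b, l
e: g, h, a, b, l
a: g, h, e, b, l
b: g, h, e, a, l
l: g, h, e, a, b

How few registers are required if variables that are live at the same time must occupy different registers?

6

g, h, e, a, b, l are mutually in conflict, so at least 6 registers are needed.
6 registers suffice: register 1 → {g}; register 2 → {h}; register 3 → {j, b}; register 4 → {a}; register 5 → {l}; register 6 → {e}. Every pair that conflicts lands in different registers.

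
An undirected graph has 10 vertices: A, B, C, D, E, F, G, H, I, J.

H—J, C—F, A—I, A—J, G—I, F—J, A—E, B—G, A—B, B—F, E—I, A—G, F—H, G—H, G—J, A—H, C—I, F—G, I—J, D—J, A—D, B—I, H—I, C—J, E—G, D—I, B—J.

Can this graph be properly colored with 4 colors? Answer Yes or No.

No

A, B, G, I, J form a clique, so at least 5 colors are needed.
So 4 colors are not enough.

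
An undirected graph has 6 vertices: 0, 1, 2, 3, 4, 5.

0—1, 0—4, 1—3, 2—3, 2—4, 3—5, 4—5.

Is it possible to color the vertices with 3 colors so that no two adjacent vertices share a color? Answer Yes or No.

The chromatic number is 3. The cycle 3-1-0-4-5-3 has odd length 5, so it cannot be 2-colored; at least 3 colors are needed.
One proper 3-coloring: 0=b, 1=c, 2=b, 3=a, 4=a, 5=b.
That is already a proper 3-coloring.

Yes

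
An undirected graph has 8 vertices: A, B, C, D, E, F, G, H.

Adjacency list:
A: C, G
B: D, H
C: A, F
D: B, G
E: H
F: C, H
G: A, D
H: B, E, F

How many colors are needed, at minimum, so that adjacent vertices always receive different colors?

The cycle G-D-B-H-F-C-A-G has odd length 7, so it cannot be 2-colored; at least 3 colors are needed.
One proper 3-coloring: A=1, B=2, C=2, D=1, E=2, F=3, G=2, H=1. Every edge joins two different colors.

3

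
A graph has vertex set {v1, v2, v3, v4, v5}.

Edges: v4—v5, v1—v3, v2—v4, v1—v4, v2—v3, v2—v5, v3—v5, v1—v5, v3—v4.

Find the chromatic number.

v2, v3, v4, v5 are pairwise adjacent (a clique of size 4), so at least 4 colors are needed.
4 colors suffice: v1=4, v2=4, v3=2, v4=1, v5=3. Each edge has distinct colors on its endpoints.

4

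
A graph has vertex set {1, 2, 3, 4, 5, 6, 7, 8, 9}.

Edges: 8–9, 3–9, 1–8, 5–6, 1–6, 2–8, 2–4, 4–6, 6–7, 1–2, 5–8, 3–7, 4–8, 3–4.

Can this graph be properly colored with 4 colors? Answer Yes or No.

Yes

The chromatic number is 3. 1, 2, 8 are mutually adjacent, so at least 3 colors are needed.
3 colors suffice: 1=blue, 2=green, 3=red, 4=blue, 5=blue, 6=red, 7=blue, 8=red, 9=blue.
Since 4 ≥ 3, a proper 4-coloring certainly exists.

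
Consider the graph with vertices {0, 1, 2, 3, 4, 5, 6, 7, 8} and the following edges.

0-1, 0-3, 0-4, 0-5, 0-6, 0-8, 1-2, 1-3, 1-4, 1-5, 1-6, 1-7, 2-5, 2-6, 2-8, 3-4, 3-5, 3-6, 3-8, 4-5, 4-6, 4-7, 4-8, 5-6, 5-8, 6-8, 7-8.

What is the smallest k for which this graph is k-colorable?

0, 1, 3, 4, 5, 6 form a clique, so at least 6 colors are needed.
6 colors suffice: color a → {5, 7}; color b → {1, 8}; color c → {6}; color d → {2, 4}; color e → {3}; color f → {0}. No two adjacent vertices share a color.

6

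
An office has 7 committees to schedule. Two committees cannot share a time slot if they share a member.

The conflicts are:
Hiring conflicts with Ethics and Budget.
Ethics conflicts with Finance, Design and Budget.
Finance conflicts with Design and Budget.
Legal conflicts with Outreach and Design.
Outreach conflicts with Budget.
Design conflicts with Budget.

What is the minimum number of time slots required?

Ethics, Finance, Design, Budget are mutually in conflict, so at least 4 time slots are needed.
A valid assignment using 4 time slots: Hiring=3, Ethics=2, Finance=4, Legal=1, Outreach=2, Design=3, Budget=1. Each listed conflict is separated.

4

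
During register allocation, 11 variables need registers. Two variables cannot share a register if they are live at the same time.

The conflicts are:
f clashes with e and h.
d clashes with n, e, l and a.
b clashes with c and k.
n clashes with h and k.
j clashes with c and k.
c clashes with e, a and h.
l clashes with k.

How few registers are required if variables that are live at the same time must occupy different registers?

3

The cycle h-c-b-k-n-h has odd length 5, so it cannot be 2-colored; at least 3 registers are needed.
3 registers suffice: register 1 → {f, d, c, k}; register 2 → {b, j, e, l, a, h}; register 3 → {n}. No two conflicting variables share a register.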